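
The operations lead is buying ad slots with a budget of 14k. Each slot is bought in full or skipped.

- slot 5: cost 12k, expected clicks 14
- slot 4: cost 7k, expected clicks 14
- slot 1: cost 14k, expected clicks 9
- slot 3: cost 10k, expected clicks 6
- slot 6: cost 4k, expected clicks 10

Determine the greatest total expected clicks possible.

24

slot 4: cost 7 ≤ 14, expected clicks 14.
slot 4 + slot 6: cost 7 + 4 = 11 ≤ 14, expected clicks 14 + 10 = 24.
slot 3 + slot 6: cost 10 + 4 = 14 ≤ 14, expected clicks 6 + 10 = 16.
Best is slot 4 and slot 6 with total expected clicks 24.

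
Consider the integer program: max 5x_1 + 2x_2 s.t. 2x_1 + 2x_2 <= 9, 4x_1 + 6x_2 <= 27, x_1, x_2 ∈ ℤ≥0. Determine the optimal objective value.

20

(x_1,x_2)=(4,0): 2·4+2·0=8≤9, 4·4+6·0=16≤27, objective 20.
(x_1,x_2)=(3,1): 2·3+2·1=8≤9, 4·3+6·1=18≤27, objective 17.
(x_1,x_2)=(3,0): 2·3+2·0=6≤9, 4·3+6·0=12≤27, objective 15.
Maximum is 20 at (x_1,x_2)=(4,0).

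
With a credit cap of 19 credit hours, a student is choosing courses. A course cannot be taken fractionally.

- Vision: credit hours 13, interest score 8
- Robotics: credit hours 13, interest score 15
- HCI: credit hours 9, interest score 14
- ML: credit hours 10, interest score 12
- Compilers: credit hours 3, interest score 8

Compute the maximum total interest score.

This is a 0-1 knapsack instance.
Allowing fractional choices, the relaxed optimum would be about 30.4, but courses are indivisible.
Robotics + Compilers: credit hours 13 + 3 = 16 ≤ 19, interest score 15 + 8 = 23.
HCI + ML: credit hours 9 + 10 = 19 ≤ 19, interest score 14 + 12 = 26.
Best is HCI and ML with total interest score 26.

26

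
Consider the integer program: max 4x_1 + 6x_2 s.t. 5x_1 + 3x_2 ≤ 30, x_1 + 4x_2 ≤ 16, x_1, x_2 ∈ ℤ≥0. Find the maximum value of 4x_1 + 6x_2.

34

Relaxing integrality, the LP optimum is 34.59 at (x_1,x_2) = (4.24, 2.94), which is not an integer point.
(x_1,x_2)=(4,3): 5·4+3·3=29≤30, 1·4+4·3=16≤16, objective 34.
(x_1,x_2)=(3,3): 5·3+3·3=24≤30, 1·3+4·3=15≤16, objective 30.
(x_1,x_2)=(4,2): 5·4+3·2=26≤30, 1·4+4·2=12≤16, objective 28.
Maximum is 34 at (x_1,x_2)=(4,3).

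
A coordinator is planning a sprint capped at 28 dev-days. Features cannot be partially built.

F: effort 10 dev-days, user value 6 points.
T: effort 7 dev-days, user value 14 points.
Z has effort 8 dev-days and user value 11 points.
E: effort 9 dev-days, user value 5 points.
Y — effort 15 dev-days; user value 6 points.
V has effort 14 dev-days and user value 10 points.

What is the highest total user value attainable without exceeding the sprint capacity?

31

Take F, T, and Z: effort 10 + 7 + 8 = 25 ≤ 28, user value 6 + 14 + 11 = 31.
No other feasible combination does better.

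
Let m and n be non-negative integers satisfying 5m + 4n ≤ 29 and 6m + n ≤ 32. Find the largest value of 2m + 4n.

The continuous relaxation peaks at (0, 7.25) with value 29.00; rounding to a feasible lattice point costs some objective.
(m,n)=(0,7): 5·0+4·7=28≤29, 6·0+1·7=7≤32, objective 28.
(m,n)=(1,6): 5·1+4·6=29≤29, 6·1+1·6=12≤32, objective 26.
The best lattice point is (0,7), giving 28.

28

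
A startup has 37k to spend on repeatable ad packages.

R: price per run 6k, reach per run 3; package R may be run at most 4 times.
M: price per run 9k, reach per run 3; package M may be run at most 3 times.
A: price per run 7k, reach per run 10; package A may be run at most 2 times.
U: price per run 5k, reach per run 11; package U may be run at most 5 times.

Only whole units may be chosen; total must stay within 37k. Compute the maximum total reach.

65

This is a bounded integer knapsack.
1×A and 5×U: price 32 ≤ 37, reach 1·10 + 5·11 = 65.
2×A and 4×U: price 34 ≤ 37, reach 2·10 + 4·11 = 64.
Best is 65.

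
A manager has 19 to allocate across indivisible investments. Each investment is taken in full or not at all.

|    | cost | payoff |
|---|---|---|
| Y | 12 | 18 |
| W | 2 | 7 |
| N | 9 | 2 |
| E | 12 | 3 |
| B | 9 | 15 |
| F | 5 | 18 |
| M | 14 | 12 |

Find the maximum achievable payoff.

This is a 0-1 knapsack instance.
Allowing fractional choices, the relaxed optimum would be about 44.5, but investments are indivisible.
W + B + F: cost 2 + 9 + 5 = 16 ≤ 19, payoff 7 + 15 + 18 = 40.
Y + F: cost 12 + 5 = 17 ≤ 19, payoff 18 + 18 = 36.
Y + W + F: cost 12 + 2 + 5 = 19 ≤ 19, payoff 18 + 7 + 18 = 43.
Best is Y, W, and F with total payoff 43.

43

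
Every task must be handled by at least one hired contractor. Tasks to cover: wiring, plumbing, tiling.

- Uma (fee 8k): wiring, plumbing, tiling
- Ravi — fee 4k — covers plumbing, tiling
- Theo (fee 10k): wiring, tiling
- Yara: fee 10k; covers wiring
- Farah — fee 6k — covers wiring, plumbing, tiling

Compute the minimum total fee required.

6

The greedy cost-per-new-task heuristic would pick Ravi and Farah for 10, but a cheaper cover exists.
Farah alone covers wiring, plumbing, tiling — every task.
Total fee: 6.
No cover costs less than 6.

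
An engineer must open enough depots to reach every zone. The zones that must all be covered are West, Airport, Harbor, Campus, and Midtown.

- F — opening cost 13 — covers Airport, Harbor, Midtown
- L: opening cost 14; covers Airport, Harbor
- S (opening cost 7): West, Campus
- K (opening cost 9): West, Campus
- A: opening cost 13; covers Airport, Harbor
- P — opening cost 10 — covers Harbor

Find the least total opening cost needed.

Choose F and S: together they cover West, Airport, Harbor, Campus, Midtown — every zone.
Total opening cost: 13 + 7 = 20.
No cover costs less than 20.

20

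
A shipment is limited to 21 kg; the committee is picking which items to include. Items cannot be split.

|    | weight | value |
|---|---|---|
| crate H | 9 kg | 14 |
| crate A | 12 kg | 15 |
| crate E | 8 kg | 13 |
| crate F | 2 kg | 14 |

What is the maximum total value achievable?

crate H + crate E + crate F: weight 9 + 8 + 2 = 19 ≤ 21, value 14 + 13 + 14 = 41.
crate H + crate A: weight 9 + 12 = 21 ≤ 21, value 14 + 15 = 29.
crate A + crate F: weight 12 + 2 = 14 ≤ 21, value 15 + 14 = 29.
Best is crate H, crate E, and crate F with total value 41.

41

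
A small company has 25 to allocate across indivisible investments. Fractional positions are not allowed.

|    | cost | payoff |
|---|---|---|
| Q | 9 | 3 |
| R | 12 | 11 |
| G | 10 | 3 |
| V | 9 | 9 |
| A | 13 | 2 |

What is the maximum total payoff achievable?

Q + R: cost 9 + 12 = 21 ≤ 25, payoff 3 + 11 = 14.
R + G: cost 12 + 10 = 22 ≤ 25, payoff 11 + 3 = 14.
R + V: cost 12 + 9 = 21 ≤ 25, payoff 11 + 9 = 20.
Best is R and V with total payoff 20.

20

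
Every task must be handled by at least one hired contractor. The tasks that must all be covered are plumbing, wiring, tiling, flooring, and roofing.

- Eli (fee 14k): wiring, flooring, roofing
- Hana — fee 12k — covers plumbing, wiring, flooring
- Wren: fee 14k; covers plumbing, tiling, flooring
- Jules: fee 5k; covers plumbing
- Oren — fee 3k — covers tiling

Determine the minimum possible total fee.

22

This is an integer covering problem.
Choose Eli, Jules, and Oren: together they cover plumbing, wiring, tiling, flooring, roofing — every task.
Total fee: 14 + 5 + 3 = 22.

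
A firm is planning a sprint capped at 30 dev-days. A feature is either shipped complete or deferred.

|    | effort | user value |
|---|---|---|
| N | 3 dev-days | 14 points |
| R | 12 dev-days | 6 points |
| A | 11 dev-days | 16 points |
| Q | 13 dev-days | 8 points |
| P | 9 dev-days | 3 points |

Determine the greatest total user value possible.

38

Take N, A, and Q: effort 3 + 11 + 13 = 27 ≤ 30, user value 14 + 16 + 8 = 38.
No other feasible combination does better.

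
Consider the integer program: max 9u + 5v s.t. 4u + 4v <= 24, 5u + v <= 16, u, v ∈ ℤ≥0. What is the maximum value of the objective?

The continuous relaxation peaks at (2.5, 3.5) with value 40.00; rounding to a feasible lattice point costs some objective.
(u,v)=(2,4): 4·2+4·4=24≤24, 5·2+1·4=14≤16, objective 38.
(u,v)=(1,5): 4·1+4·5=24≤24, 5·1+1·5=10≤16, objective 34.
(u,v)=(2,3): 4·2+4·3=20≤24, 5·2+1·3=13≤16, objective 33.
No feasible integer point exceeds 38.

38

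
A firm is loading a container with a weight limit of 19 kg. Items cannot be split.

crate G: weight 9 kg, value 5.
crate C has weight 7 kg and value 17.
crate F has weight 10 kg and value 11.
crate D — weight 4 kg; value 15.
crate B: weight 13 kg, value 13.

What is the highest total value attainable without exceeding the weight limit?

32

crate C + crate D: weight 7 + 4 = 11 ≤ 19, value 17 + 15 = 32.
crate C + crate F: weight 7 + 10 = 17 ≤ 19, value 17 + 11 = 28.
crate D + crate B: weight 4 + 13 = 17 ≤ 19, value 15 + 13 = 28.
Best is crate C and crate D with total value 32.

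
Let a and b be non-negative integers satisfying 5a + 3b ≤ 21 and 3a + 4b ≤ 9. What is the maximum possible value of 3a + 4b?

9

(a,b)=(3,0): 5·3+3·0=15≤21, 3·3+4·0=9≤9, objective 9.
(a,b)=(2,0): 5·2+3·0=10≤21, 3·2+4·0=6≤9, objective 6.
The best lattice point is (3,0), giving 9.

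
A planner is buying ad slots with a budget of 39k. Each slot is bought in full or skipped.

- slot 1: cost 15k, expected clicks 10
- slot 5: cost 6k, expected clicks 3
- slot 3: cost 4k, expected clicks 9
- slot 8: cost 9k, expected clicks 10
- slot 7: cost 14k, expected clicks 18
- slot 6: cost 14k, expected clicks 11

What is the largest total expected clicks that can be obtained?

This is a 0-1 knapsack instance.
slot 5 + slot 3 + slot 7 + slot 6: cost 6 + 4 + 14 + 14 = 38 ≤ 39, expected clicks 3 + 9 + 18 + 11 = 41.
slot 1 + slot 5 + slot 3 + slot 7: cost 15 + 6 + 4 + 14 = 39 ≤ 39, expected clicks 10 + 3 + 9 + 18 = 40.
slot 5 + slot 3 + slot 8 + slot 7: cost 6 + 4 + 9 + 14 = 33 ≤ 39, expected clicks 3 + 9 + 10 + 18 = 40.
Best is slot 5, slot 3, slot 7, and slot 6 with total expected clicks 41.

41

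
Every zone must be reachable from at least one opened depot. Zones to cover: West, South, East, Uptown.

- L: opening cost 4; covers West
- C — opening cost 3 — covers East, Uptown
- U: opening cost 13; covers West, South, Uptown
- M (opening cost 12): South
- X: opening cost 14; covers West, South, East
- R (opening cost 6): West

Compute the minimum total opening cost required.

16

The greedy cost-per-new-zone heuristic would pick C, L, and M for 19, but a cheaper cover exists.
Choose C and U: together they cover West, South, East, Uptown — every zone.
Total opening cost: 3 + 13 = 16.
No cover costs less than 16.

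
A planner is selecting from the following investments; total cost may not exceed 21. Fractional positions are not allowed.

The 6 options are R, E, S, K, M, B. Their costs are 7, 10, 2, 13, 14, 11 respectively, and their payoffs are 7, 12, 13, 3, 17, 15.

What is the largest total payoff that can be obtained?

35

This is a 0-1 knapsack instance.
R + E + S: cost 7 + 10 + 2 = 19 ≤ 21, payoff 7 + 12 + 13 = 32.
R + S + B: cost 7 + 2 + 11 = 20 ≤ 21, payoff 7 + 13 + 15 = 35.
S + M: cost 2 + 14 = 16 ≤ 21, payoff 13 + 17 = 30.
Best is R, S, and B with total payoff 35.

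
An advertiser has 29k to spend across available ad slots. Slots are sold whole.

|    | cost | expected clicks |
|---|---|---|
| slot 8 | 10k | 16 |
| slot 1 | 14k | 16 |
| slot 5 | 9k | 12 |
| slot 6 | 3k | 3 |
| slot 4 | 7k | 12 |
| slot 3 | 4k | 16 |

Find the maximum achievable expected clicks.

48

Allowing fractional choices, the relaxed optimum would be about 54.7, but ad slots are indivisible.
slot 8 + slot 5 + slot 6 + slot 3: cost 10 + 9 + 3 + 4 = 26 ≤ 29, expected clicks 16 + 12 + 3 + 16 = 47.
slot 8 + slot 6 + slot 4 + slot 3: cost 10 + 3 + 7 + 4 = 24 ≤ 29, expected clicks 16 + 3 + 12 + 16 = 47.
slot 8 + slot 1 + slot 3: cost 10 + 14 + 4 = 28 ≤ 29, expected clicks 16 + 16 + 16 = 48.
Best is slot 8, slot 1, and slot 3 with total expected clicks 48.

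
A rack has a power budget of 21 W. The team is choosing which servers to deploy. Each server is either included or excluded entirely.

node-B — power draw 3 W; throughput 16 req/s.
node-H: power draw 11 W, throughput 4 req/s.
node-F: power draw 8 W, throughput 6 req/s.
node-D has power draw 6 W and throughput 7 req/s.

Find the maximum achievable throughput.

29

Take node-B, node-F, and node-D: power draw 3 + 8 + 6 = 17 ≤ 21, throughput 16 + 6 + 7 = 29.
No other feasible combination does better.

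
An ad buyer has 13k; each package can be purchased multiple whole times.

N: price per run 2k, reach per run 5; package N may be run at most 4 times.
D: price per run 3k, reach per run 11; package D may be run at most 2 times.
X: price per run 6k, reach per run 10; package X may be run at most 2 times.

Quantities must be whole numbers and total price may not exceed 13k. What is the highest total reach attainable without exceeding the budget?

37

D has the best ratio (11/3); taking only D gives at most 2×11 = 22 (stopped by the supply cap of 2).
Mixing does better — 3×N and 2×D: price 12 ≤ 13, reach 3·5 + 2·11 = 37.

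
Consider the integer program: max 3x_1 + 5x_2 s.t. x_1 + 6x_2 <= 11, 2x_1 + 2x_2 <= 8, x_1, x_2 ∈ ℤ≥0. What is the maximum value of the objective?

(x_1,x_2)=(3,1): 1·3+6·1=9≤11, 2·3+2·1=8≤8, objective 14.
(x_1,x_2)=(4,0): 1·4+6·0=4≤11, 2·4+2·0=8≤8, objective 12.
(x_1,x_2)=(2,1): 1·2+6·1=8≤11, 2·2+2·1=6≤8, objective 11.
No feasible integer point exceeds 14.

14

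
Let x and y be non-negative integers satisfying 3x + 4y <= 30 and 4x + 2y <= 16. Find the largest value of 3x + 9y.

(x,y)=(0,7) is feasible, giving 63.
(x,y)=(1,6) is feasible, giving 57.
(x,y)=(0,6) is feasible, giving 54.
No feasible integer point exceeds 63.

63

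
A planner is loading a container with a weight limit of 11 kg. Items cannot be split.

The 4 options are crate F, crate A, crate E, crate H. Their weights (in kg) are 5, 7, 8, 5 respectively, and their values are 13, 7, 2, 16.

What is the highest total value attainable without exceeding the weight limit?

29

This is a 0-1 knapsack instance.
Allowing fractional choices, the relaxed optimum would be about 30.0, but items are indivisible.
crate F + crate H: weight 5 + 5 = 10 ≤ 11, value 13 + 16 = 29.
crate F: weight 5 ≤ 11, value 13.
crate H: weight 5 ≤ 11, value 16.
Best is crate F and crate H with total value 29.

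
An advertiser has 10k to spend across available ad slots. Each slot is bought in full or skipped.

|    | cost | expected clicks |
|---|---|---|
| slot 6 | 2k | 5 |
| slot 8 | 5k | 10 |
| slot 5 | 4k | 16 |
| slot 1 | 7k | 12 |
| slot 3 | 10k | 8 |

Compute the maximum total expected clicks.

26

Allowing fractional choices, the relaxed optimum would be about 29.0, but ad slots are indivisible.
slot 6 + slot 5: cost 2 + 4 = 6 ≤ 10, expected clicks 5 + 16 = 21.
slot 8 + slot 5: cost 5 + 4 = 9 ≤ 10, expected clicks 10 + 16 = 26.
Best is slot 8 and slot 5 with total expected clicks 26.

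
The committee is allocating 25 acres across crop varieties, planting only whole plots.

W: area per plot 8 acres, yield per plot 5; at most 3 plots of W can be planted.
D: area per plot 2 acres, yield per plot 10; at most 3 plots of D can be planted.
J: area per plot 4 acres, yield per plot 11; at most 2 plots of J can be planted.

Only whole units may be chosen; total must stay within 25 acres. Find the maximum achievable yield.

This is a bounded integer knapsack.
Take 1×W, 3×D, and 2×J: area 22 ≤ 25, yield 1·5 + 3·10 + 2·11 = 57.
D has the best ratio (10/2) and is taken to its limit of 3; remaining capacity is filled optimally with the others.

57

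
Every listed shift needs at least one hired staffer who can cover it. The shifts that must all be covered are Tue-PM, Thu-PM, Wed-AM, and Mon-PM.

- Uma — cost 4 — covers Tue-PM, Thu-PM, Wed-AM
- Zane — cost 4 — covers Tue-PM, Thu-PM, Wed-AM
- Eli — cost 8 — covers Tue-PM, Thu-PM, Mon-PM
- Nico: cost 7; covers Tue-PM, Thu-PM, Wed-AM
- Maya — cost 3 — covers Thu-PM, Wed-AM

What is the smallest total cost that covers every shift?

This is an integer covering problem.
Choose Eli and Maya: together they cover Tue-PM, Thu-PM, Wed-AM, Mon-PM — every shift.
Total cost: 8 + 3 = 11.

11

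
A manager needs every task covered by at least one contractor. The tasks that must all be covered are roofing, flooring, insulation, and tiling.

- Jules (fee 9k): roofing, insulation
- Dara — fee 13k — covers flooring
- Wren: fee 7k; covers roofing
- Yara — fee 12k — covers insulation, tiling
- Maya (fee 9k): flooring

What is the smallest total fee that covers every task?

28

This is a weighted set-cover instance.
The greedy cost-per-new-task heuristic would pick Jules, Maya, and Yara for 30, but a cheaper cover exists.
Choose Wren, Yara, and Maya: together they cover roofing, flooring, insulation, tiling — every task.
Total fee: 7 + 12 + 9 = 28.
No cover costs less than 28.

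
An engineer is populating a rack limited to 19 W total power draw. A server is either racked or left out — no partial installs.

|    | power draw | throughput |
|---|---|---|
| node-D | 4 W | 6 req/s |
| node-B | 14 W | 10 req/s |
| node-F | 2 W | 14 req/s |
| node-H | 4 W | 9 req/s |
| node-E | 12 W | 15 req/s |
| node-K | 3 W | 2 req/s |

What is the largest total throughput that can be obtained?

38

This is a 0-1 knapsack instance.
Allowing fractional choices, the relaxed optimum would be about 40.2, but servers are indivisible.
node-D + node-F + node-H + node-K: power draw 4 + 2 + 4 + 3 = 13 ≤ 19, throughput 6 + 14 + 9 + 2 = 31.
node-D + node-F + node-E: power draw 4 + 2 + 12 = 18 ≤ 19, throughput 6 + 14 + 15 = 35.
node-F + node-H + node-E: power draw 2 + 4 + 12 = 18 ≤ 19, throughput 14 + 9 + 15 = 38.
Best is node-F, node-H, and node-E with total throughput 38.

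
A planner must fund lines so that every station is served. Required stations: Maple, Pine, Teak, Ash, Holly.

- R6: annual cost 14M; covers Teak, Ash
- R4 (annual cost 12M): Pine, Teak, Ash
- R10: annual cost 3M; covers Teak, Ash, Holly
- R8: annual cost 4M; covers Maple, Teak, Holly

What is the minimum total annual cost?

16

Choose R4 and R8: together they cover Maple, Pine, Teak, Ash, Holly — every station.
Total annual cost: 12 + 4 = 16.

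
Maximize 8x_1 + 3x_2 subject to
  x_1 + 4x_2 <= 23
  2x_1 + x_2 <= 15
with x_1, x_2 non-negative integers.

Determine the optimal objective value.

(x_1,x_2)=(7,1) is feasible, giving 59.
(x_1,x_2)=(7,0) is feasible, giving 56.
(x_1,x_2)=(6,2) is feasible, giving 54.
(x_1,x_2)=(6,1) is feasible, giving 51.
Maximum is 59 at (x_1,x_2)=(7,1).

59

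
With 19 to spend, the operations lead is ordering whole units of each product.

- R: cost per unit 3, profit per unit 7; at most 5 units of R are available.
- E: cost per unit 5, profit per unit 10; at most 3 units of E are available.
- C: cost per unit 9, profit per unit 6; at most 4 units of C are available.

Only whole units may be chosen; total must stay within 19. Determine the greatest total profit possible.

3×R and 2×E: cost 19 ≤ 19, profit 3·7 + 2·10 = 41.
4×R and 1×E: cost 17 ≤ 19, profit 4·7 + 1·10 = 38.
Best is 41.

41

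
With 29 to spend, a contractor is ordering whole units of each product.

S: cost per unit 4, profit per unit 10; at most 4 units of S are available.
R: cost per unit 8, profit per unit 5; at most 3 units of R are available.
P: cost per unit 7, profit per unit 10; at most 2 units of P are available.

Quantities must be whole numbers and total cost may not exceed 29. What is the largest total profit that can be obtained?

This is a bounded integer knapsack.
S has the best ratio (10/4); taking only S gives at most 4×10 = 40 (stopped by the supply cap of 4).
Mixing does better — 3×S and 2×P: cost 26 ≤ 29, profit 3·10 + 2·10 = 50.

50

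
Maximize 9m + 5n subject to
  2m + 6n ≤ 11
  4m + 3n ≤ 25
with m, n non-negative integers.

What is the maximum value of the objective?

(m,n)=(5,0) is feasible, giving 45.
(m,n)=(4,0) is feasible, giving 36.
No feasible integer point exceeds 45.

45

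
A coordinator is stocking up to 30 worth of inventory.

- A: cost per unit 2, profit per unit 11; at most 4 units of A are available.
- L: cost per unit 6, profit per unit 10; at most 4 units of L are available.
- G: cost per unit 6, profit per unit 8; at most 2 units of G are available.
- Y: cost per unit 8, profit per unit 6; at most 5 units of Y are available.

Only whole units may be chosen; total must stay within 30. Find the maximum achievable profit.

A has the best ratio (11/2); taking only A gives at most 4×11 = 44 (stopped by the supply cap of 4).
Mixing does better — 4×A and 3×L: cost 26 ≤ 30, profit 4·11 + 3·10 = 74.

74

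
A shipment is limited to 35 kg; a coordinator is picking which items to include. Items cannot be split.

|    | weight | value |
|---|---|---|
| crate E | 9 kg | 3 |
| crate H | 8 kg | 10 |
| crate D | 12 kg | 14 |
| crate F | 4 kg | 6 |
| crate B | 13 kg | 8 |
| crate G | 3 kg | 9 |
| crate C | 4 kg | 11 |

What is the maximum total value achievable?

50

crate H + crate F + crate B + crate G + crate C: weight 8 + 4 + 13 + 3 + 4 = 32 ≤ 35, value 10 + 6 + 8 + 9 + 11 = 44.
crate H + crate D + crate F + crate G + crate C: weight 8 + 12 + 4 + 3 + 4 = 31 ≤ 35, value 10 + 14 + 6 + 9 + 11 = 50.
crate H + crate D + crate G + crate C: weight 8 + 12 + 3 + 4 = 27 ≤ 35, value 10 + 14 + 9 + 11 = 44.
Best is crate H, crate D, crate F, crate G, and crate C with total value 50.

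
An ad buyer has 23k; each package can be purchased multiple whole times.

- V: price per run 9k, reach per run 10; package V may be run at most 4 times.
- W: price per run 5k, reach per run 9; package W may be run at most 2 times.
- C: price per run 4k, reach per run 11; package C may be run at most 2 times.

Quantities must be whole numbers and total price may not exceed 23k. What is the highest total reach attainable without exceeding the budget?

41

2×W and 2×C: price 18 ≤ 23, reach 2·9 + 2·11 = 40.
1×V, 1×W, and 2×C: price 22 ≤ 23, reach 1·10 + 1·9 + 2·11 = 41.
Best is 41.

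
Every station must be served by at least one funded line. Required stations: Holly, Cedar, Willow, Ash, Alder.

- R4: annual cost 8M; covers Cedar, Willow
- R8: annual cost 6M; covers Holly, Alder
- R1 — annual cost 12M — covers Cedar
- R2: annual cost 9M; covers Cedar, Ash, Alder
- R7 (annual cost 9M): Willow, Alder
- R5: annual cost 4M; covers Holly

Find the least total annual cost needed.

21

The greedy cost-per-new-station heuristic would pick R8, R4, and R2 for 23, but a cheaper cover exists.
Choose R4, R2, and R5: together they cover Holly, Cedar, Willow, Ash, Alder — every station.
Total annual cost: 8 + 9 + 4 = 21.
No cover costs less than 21.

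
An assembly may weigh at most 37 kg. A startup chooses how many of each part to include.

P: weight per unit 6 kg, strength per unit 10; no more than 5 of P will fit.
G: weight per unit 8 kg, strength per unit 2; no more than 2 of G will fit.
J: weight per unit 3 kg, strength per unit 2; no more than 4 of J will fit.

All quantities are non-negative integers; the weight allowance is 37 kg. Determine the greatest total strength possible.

This is a bounded integer knapsack.
5×P and 1×J: weight 33 ≤ 37, strength 5·10 + 1·2 = 52.
5×P and 2×J: weight 36 ≤ 37, strength 5·10 + 2·2 = 54.
Best is 54.

54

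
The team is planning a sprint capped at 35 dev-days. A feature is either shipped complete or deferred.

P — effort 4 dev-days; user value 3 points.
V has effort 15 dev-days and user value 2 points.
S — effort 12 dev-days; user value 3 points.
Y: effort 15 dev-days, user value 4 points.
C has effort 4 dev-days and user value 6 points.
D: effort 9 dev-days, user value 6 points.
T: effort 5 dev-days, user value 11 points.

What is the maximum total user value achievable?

P + S + C + D + T: effort 4 + 12 + 4 + 9 + 5 = 34 ≤ 35, user value 3 + 3 + 6 + 6 + 11 = 29.
P + C + D + T: effort 4 + 4 + 9 + 5 = 22 ≤ 35, user value 3 + 6 + 6 + 11 = 26.
Y + C + D + T: effort 15 + 4 + 9 + 5 = 33 ≤ 35, user value 4 + 6 + 6 + 11 = 27.
Best is P, S, C, D, and T with total user value 29.

29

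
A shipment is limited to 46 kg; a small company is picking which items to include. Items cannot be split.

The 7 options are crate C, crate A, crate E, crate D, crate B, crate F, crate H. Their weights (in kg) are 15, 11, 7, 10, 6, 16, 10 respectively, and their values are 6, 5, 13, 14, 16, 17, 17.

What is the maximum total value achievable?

65

Take crate A, crate E, crate D, crate B, and crate H: weight 11 + 7 + 10 + 6 + 10 = 44 ≤ 46, value 5 + 13 + 14 + 16 + 17 = 65.
No other feasible combination does better.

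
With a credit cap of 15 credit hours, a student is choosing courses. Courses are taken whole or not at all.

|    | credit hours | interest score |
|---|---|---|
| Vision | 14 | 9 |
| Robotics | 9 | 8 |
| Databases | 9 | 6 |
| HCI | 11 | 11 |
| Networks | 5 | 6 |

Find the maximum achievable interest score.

14

Databases + Networks: credit hours 9 + 5 = 14 ≤ 15, interest score 6 + 6 = 12.
Robotics + Networks: credit hours 9 + 5 = 14 ≤ 15, interest score 8 + 6 = 14.
Best is Robotics and Networks with total interest score 14.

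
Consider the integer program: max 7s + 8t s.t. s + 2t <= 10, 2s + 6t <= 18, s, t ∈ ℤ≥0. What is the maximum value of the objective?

(s,t)=(9,0): 1·9+2·0=9≤10, 2·9+6·0=18≤18, objective 63.
(s,t)=(8,0): 1·8+2·0=8≤10, 2·8+6·0=16≤18, objective 56.
The best lattice point is (9,0), giving 63.

63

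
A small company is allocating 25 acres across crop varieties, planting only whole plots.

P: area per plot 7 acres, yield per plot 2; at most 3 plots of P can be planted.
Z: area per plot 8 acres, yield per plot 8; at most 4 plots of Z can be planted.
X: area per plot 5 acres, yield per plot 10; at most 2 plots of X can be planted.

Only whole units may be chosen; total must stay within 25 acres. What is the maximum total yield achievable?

1×Z and 2×X: area 18 ≤ 25, yield 1·8 + 2·10 = 28.
1×P, 1×Z, and 2×X: area 25 ≤ 25, yield 1·2 + 1·8 + 2·10 = 30.
Best is 30.

30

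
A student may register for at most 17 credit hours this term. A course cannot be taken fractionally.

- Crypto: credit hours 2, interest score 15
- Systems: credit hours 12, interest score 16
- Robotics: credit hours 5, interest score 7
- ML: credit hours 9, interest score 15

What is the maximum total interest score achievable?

Crypto + ML: credit hours 2 + 9 = 11 ≤ 17, interest score 15 + 15 = 30.
Crypto + Systems: credit hours 2 + 12 = 14 ≤ 17, interest score 15 + 16 = 31.
Crypto + Robotics + ML: credit hours 2 + 5 + 9 = 16 ≤ 17, interest score 15 + 7 + 15 = 37.
Best is Crypto, Robotics, and ML with total interest score 37.

37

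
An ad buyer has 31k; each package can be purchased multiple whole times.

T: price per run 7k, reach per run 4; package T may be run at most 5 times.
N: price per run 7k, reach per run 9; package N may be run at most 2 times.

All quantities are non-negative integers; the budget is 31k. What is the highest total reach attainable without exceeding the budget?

This is a bounded integer knapsack.
N has the best ratio (9/7); taking only N gives at most 2×9 = 18 (stopped by the supply cap of 2).
Mixing does better — 2×T and 2×N: price 28 ≤ 31, reach 2·4 + 2·9 = 26.

26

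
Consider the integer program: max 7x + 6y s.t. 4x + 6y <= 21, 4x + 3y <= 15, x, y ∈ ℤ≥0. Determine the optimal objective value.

(x,y)=(3,1) is feasible, giving 27.
(x,y)=(2,2) is feasible, giving 26.
Maximum is 27 at (x,y)=(3,1).

27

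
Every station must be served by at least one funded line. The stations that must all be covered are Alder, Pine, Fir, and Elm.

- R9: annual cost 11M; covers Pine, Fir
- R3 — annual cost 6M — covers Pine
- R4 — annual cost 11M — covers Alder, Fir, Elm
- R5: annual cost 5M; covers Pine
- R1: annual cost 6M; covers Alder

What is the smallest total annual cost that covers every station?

Choose R4 and R5: together they cover Alder, Pine, Fir, Elm — every station.
Total annual cost: 11 + 5 = 16.
No cover costs less than 16.

16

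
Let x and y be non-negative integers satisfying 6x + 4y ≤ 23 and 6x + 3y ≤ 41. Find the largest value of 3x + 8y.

40

The continuous relaxation peaks at (0, 5.75) with value 46.00; rounding to a feasible lattice point costs some objective.
(x,y)=(0,5): 6·0+4·5=20≤23, 6·0+3·5=15≤41, objective 40.
(x,y)=(1,4): 6·1+4·4=22≤23, 6·1+3·4=18≤41, objective 35.
(x,y)=(0,4): 6·0+4·4=16≤23, 6·0+3·4=12≤41, objective 32.
The best lattice point is (0,5), giving 40.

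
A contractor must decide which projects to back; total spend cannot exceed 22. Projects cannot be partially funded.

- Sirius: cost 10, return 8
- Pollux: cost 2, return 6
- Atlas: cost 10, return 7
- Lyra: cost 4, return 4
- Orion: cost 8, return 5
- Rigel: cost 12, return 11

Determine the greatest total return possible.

Allowing fractional choices, the relaxed optimum would be about 24.2, but projects are indivisible.
Pollux + Orion + Rigel: cost 2 + 8 + 12 = 22 ≤ 22, return 6 + 5 + 11 = 22.
Pollux + Lyra + Rigel: cost 2 + 4 + 12 = 18 ≤ 22, return 6 + 4 + 11 = 21.
Best is Pollux, Orion, and Rigel with total return 22.

22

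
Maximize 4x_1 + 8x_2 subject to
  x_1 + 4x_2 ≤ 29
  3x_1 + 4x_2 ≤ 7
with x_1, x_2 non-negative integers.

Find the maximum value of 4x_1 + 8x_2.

Relaxing integrality, the LP optimum is 14.00 at (x_1,x_2) = (0, 1.75), which is not an integer point.
(x_1,x_2)=(1,1): 1·1+4·1=5≤29, 3·1+4·1=7≤7, objective 12.
(x_1,x_2)=(0,1): 1·0+4·1=4≤29, 3·0+4·1=4≤7, objective 8.
(x_1,x_2)=(2,0): 1·2+4·0=2≤29, 3·2+4·0=6≤7, objective 8.
Maximum is 12 at (x_1,x_2)=(1,1).

12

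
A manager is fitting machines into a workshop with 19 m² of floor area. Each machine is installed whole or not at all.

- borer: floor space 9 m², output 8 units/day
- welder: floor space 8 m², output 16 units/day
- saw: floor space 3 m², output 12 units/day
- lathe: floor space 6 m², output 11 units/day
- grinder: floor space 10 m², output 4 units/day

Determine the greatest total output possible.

39

This is a 0-1 knapsack instance.
Take welder, saw, and lathe: floor space 8 + 3 + 6 = 17 ≤ 19, output 16 + 12 + 11 = 39.
No other feasible combination does better.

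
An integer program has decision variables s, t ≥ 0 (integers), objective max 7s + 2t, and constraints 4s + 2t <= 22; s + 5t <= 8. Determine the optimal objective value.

Relaxing integrality, the LP optimum is 38.50 at (s,t) = (5.5, 0), which is not an integer point.
(s,t)=(5,0): 4·5+2·0=20≤22, 1·5+5·0=5≤8, objective 35.
(s,t)=(4,0): 4·4+2·0=16≤22, 1·4+5·0=4≤8, objective 28.
No feasible integer point exceeds 35.

35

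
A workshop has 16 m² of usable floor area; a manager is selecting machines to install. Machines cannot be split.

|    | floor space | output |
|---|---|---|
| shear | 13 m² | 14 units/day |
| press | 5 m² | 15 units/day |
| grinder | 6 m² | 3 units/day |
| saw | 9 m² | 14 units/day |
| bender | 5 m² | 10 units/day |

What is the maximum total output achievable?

This is an integer program with binary decision variables.
Allowing fractional choices, the relaxed optimum would be about 34.3, but machines are indivisible.
press + saw: floor space 5 + 9 = 14 ≤ 16, output 15 + 14 = 29.
press + grinder + bender: floor space 5 + 6 + 5 = 16 ≤ 16, output 15 + 3 + 10 = 28.
press + bender: floor space 5 + 5 = 10 ≤ 16, output 15 + 10 = 25.
Best is press and saw with total output 29.

29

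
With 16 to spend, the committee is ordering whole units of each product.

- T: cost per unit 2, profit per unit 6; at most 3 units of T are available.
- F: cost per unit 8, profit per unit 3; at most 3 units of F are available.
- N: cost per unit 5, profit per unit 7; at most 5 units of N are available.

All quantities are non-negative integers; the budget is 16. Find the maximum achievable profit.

2×T and 2×N: cost 14 ≤ 16, profit 2·6 + 2·7 = 26.
3×T and 2×N: cost 16 ≤ 16, profit 3·6 + 2·7 = 32.
Best is 32.

32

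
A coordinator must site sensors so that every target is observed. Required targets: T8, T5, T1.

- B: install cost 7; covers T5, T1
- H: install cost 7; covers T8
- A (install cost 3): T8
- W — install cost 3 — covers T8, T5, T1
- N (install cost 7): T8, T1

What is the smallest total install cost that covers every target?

3

This is an integer covering problem.
W alone covers T8, T5, T1 — every target.
Total install cost: 3.
No cover costs less than 3.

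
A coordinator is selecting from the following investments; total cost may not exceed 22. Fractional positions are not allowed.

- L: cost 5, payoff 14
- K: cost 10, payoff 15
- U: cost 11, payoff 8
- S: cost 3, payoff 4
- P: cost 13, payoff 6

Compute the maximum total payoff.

Take L, K, and S: cost 5 + 10 + 3 = 18 ≤ 22, payoff 14 + 15 + 4 = 33.
No other feasible combination does better.

33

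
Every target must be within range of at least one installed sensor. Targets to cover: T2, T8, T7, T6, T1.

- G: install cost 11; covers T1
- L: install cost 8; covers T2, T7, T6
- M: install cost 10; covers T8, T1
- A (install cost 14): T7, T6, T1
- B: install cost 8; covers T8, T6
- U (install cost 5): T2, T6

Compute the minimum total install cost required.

18

The greedy cost-per-new-target heuristic would pick U, M, and L for 23, but a cheaper cover exists.
Choose L and M: together they cover T2, T8, T7, T6, T1 — every target.
Total install cost: 8 + 10 = 18.
No cover costs less than 18.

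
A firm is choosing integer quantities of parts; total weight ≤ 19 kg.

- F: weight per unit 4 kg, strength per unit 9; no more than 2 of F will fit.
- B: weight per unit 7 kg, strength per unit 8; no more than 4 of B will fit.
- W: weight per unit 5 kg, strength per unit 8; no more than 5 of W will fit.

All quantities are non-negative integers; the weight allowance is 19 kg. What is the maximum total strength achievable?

Take 2×F and 2×W: weight 18 ≤ 19, strength 2·9 + 2·8 = 34.
F has the best ratio (9/4) and is taken to its limit of 2; remaining capacity is filled optimally with the others.

34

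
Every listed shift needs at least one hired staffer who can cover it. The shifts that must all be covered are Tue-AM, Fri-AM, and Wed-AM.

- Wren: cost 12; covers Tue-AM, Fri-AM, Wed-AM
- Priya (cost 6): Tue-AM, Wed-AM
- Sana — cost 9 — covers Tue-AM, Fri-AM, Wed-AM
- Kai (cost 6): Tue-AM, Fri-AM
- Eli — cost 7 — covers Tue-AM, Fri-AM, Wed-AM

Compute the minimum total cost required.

7

Eli alone covers Tue-AM, Fri-AM, Wed-AM — every shift.
Total cost: 7.
No cover costs less than 7.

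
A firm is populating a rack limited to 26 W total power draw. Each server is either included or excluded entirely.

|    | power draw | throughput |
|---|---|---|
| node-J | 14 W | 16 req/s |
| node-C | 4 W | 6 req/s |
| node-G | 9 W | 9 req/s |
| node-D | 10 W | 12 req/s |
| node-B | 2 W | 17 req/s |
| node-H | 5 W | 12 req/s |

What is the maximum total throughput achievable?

51

Treat it as a binary knapsack problem.
Take node-J, node-C, node-B, and node-H: power draw 14 + 4 + 2 + 5 = 25 ≤ 26, throughput 16 + 6 + 17 + 12 = 51.
No other feasible combination does better.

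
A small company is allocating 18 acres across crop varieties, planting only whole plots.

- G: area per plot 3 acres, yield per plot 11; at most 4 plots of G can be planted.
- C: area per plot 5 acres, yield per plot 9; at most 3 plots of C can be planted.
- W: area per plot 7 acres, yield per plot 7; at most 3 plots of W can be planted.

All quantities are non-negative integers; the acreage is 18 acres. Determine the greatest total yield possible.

Take 4×G and 1×C: area 17 ≤ 18, yield 4·11 + 1·9 = 53.
G has the best ratio (11/3) and is taken to its limit of 4; remaining capacity is filled optimally with the others.

53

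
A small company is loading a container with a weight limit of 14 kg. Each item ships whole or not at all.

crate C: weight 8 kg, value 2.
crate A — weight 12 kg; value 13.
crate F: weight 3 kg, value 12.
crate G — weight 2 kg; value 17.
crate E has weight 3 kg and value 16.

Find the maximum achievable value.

Take crate F, crate G, and crate E: weight 3 + 2 + 3 = 8 ≤ 14, value 12 + 17 + 16 = 45.
No other feasible combination does better.

45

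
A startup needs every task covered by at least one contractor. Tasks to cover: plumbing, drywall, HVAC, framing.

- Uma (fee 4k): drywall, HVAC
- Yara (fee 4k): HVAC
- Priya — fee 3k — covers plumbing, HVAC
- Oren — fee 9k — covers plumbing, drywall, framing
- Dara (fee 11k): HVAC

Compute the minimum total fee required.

Choose Priya and Oren: together they cover plumbing, drywall, HVAC, framing — every task.
Total fee: 3 + 9 = 12.

12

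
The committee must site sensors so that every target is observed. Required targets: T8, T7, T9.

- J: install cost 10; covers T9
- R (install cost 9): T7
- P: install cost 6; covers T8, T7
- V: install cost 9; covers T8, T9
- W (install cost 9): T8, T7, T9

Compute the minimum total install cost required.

This is an integer covering problem.
The greedy cost-per-new-target heuristic would pick P and V for 15, but a cheaper cover exists.
W alone covers T8, T7, T9 — every target.
Total install cost: 9.
No cover costs less than 9.

9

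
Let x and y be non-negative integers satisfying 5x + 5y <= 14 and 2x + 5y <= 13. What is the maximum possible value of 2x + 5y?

10

The continuous relaxation peaks at (0, 2.6) with value 13.00; rounding to a feasible lattice point costs some objective.
(x,y)=(0,2): 5·0+5·2=10≤14, 2·0+5·2=10≤13, objective 10.
(x,y)=(1,1): 5·1+5·1=10≤14, 2·1+5·1=7≤13, objective 7.
(x,y)=(0,1): 5·0+5·1=5≤14, 2·0+5·1=5≤13, objective 5.
No feasible integer point exceeds 10.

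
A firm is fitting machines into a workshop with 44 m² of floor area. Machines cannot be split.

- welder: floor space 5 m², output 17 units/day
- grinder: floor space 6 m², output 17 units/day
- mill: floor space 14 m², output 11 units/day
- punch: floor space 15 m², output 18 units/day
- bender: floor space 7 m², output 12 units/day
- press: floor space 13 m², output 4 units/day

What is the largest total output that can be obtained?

welder + grinder + mill + punch: floor space 5 + 6 + 14 + 15 = 40 ≤ 44, output 17 + 17 + 11 + 18 = 63.
welder + grinder + punch + bender: floor space 5 + 6 + 15 + 7 = 33 ≤ 44, output 17 + 17 + 18 + 12 = 64.
welder + mill + punch + bender: floor space 5 + 14 + 15 + 7 = 41 ≤ 44, output 17 + 11 + 18 + 12 = 58.
Best is welder, grinder, punch, and bender with total output 64.

64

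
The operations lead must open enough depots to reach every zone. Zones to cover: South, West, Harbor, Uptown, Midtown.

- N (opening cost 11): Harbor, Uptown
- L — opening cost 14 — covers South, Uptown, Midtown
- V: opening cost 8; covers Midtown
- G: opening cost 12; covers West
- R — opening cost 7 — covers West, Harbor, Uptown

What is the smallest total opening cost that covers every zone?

21

Choose L and R: together they cover South, West, Harbor, Uptown, Midtown — every zone.
Total opening cost: 14 + 7 = 21.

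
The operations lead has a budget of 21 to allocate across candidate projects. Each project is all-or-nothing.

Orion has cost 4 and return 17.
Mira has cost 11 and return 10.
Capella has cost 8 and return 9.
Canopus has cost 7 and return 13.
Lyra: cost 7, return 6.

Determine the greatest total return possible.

Take Orion, Capella, and Canopus: cost 4 + 8 + 7 = 19 ≤ 21, return 17 + 9 + 13 = 39.
No other feasible combination does better.

39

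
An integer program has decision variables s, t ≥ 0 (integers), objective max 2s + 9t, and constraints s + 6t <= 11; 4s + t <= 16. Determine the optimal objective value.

(s,t)=(3,1): 1·3+6·1=9≤11, 4·3+1·1=13≤16, objective 15.
(s,t)=(2,1): 1·2+6·1=8≤11, 4·2+1·1=9≤16, objective 13.
(s,t)=(4,0): 1·4+6·0=4≤11, 4·4+1·0=16≤16, objective 8.
Maximum is 15 at (s,t)=(3,1).

15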